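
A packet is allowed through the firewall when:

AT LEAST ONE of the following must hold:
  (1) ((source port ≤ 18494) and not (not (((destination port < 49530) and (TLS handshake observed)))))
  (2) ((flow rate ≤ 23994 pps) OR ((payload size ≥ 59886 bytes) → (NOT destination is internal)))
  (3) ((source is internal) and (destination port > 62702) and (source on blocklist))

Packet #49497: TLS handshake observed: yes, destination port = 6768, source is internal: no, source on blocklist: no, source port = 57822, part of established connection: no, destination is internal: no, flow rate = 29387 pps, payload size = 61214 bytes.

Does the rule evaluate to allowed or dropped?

Allowed

Atomic conditions:
  source port ≤ 18494: 57822 ≤ 18494 is false
  destination port < 49530: 6768 < 49530 is true
  TLS handshake observed: yes → true
  flow rate ≤ 23994 pps: 29387 ≤ 23994 is false
  payload size ≥ 59886 bytes: 61214 ≥ 59886 is true
  NOT destination is internal: no → true
  source is internal: no → false
  destination port > 62702: 6768 > 62702 is false
  source on blocklist: no → false
Combine:
[1.2.1.1] true AND true = true
[1.2.1] NOT true = false
[1.2] NOT false = true
[1] false AND true = false
[2.2] true → true = true
[2] false OR true = true
[3] false AND false AND false = false
[root] false OR true OR false = true
Overall: true → allowed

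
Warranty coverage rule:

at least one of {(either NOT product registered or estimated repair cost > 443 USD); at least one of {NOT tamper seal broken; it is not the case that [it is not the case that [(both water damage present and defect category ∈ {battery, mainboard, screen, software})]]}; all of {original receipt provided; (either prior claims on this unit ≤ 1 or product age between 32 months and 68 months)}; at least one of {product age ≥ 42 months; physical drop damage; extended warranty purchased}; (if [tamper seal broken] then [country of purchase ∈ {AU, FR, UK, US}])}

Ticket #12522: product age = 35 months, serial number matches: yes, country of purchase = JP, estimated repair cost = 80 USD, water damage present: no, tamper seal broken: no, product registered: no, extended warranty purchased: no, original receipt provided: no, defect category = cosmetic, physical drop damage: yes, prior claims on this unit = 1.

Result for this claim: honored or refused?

Atomic conditions:
  NOT product registered: no → true
  estimated repair cost > 443 USD: 80 > 443 is false
  NOT tamper seal broken: no → true
  water damage present: no → false
  defect category ∈ {battery, mainboard, screen, software}: cosmetic is not in the set → false
  original receipt provided: no → false
  prior claims on this unit ≤ 1: 1 ≤ 1 is true
  product age between 32 months and 68 months: 35 in [32, 68] is true
  product age ≥ 42 months: 35 ≥ 42 is false
  physical drop damage: yes → true
  extended warranty purchased: no → false
  tamper seal broken: no → false
  country of purchase ∈ {AU, FR, UK, US}: JP is not in the set → false
Combine:
[1] true OR false = true
[2.2.1.1] false AND false = false
[2.2.1] NOT false = true
[2.2] NOT true = false
[2] true OR false = true
[3.2] true OR true = true
[3] false AND true = false
[4] false OR true OR false = true
[5] false → false (antecedent false ⇒ implication holds) = true
[root] true OR true OR false OR true OR true = true
Overall: true → honored

Honored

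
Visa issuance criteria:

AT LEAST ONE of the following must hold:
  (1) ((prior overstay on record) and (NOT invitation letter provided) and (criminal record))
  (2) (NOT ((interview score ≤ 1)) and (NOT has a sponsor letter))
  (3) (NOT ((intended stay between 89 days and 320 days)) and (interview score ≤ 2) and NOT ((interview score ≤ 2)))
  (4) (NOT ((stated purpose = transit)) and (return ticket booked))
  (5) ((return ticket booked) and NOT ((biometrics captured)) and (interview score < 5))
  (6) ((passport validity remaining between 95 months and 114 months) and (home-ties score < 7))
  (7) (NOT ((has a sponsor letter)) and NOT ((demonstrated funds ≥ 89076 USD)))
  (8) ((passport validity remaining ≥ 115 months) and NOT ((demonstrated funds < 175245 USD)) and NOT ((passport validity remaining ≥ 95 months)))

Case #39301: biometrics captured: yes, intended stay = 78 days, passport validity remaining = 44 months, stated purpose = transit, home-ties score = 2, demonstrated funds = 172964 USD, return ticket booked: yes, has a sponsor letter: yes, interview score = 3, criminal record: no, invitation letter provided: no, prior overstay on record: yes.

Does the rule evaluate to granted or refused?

Refused

Atomic conditions:
  prior overstay on record: yes → true
  NOT invitation letter provided: no → true
  criminal record: no → false
  interview score ≤ 1: 3 ≤ 1 is false
  NOT has a sponsor letter: yes → false
  intended stay between 89 days and 320 days: 78 in [89, 320] is false
  interview score ≤ 2: 3 ≤ 2 is false
  stated purpose = transit: transit == transit is true
  return ticket booked: yes → true
  biometrics captured: yes → true
  interview score < 5: 3 < 5 is true
  passport validity remaining between 95 months and 114 months: 44 in [95, 114] is false
  home-ties score < 7: 2 < 7 is true
  has a sponsor letter: yes → true
  demonstrated funds ≥ 89076 USD: 172964 ≥ 89076 is true
  passport validity remaining ≥ 115 months: 44 ≥ 115 is false
  demonstrated funds < 175245 USD: 172964 < 175245 is true
  passport validity remaining ≥ 95 months: 44 ≥ 95 is false
Combine:
[1] true AND true AND false = false
[2.1] NOT false = true
[2] true AND false = false
[3.1] NOT false = true
[3.3] NOT false = true
[3] true AND false AND true = false
[4.1] NOT true = false
[4] false AND true = false
[5.2] NOT true = false
[5] true AND false AND true = false
[6] false AND true = false
[7.1] NOT true = false
[7.2] NOT true = false
[7] false AND false = false
[8.2] NOT true = false
[8.3] NOT false = true
[8] false AND false AND true = false
[root] false OR false OR false OR false OR false OR false OR false OR false = false
Overall: false → refused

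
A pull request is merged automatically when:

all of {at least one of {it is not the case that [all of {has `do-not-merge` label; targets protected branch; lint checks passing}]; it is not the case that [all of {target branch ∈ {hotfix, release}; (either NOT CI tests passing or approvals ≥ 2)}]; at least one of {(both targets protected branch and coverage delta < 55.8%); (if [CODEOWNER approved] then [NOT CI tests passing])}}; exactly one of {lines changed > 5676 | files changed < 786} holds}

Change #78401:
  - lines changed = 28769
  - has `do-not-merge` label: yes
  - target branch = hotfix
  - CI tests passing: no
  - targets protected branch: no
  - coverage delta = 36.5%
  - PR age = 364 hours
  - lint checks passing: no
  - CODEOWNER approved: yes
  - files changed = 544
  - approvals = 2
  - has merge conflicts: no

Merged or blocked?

Blocked

Atomic conditions:
  has `do-not-merge` label: yes → true
  targets protected branch: no → false
  lint checks passing: no → false
  target branch ∈ {hotfix, release}: hotfix is in the set → true
  NOT CI tests passing: no → true
  approvals ≥ 2: 2 ≥ 2 is true
  coverage delta < 55.8%: 36.5 < 55.8 is true
  CODEOWNER approved: yes → true
  lines changed > 5676: 28769 > 5676 is true
  files changed < 786: 544 < 786 is true
Combine:
[1.1.1] true AND false AND false = false
[1.1] NOT false = true
[1.2.1.2] true OR true = true
[1.2.1] true AND true = true
[1.2] NOT true = false
[1.3.1] false AND true = false
[1.3.2] true → true = true
[1.3] false OR true = true
[1] true OR false OR true = true
[2] exactly-one(true, true) = false
[root] true AND false = false
Overall: false → blocked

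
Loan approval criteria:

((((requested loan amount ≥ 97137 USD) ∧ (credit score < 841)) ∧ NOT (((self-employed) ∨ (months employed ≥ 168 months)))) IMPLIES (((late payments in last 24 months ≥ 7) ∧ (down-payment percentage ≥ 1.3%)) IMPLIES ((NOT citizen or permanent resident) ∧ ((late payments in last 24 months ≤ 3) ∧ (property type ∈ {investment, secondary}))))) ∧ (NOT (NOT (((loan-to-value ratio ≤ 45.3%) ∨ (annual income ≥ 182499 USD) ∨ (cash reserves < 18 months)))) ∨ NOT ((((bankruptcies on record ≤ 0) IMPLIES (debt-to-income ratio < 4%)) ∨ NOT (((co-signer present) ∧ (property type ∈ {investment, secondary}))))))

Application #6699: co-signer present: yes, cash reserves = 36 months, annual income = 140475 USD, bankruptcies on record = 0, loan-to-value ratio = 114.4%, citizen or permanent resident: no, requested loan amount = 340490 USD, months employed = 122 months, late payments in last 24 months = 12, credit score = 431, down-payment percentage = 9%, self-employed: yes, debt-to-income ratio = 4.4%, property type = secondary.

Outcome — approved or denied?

Approved

Atomic conditions:
  requested loan amount ≥ 97137 USD: 340490 ≥ 97137 is true
  credit score < 841: 431 < 841 is true
  self-employed: yes → true
  months employed ≥ 168 months: 122 ≥ 168 is false
  late payments in last 24 months ≥ 7: 12 ≥ 7 is true
  down-payment percentage ≥ 1.3%: 9 ≥ 1.3 is true
  NOT citizen or permanent resident: no → true
  late payments in last 24 months ≤ 3: 12 ≤ 3 is false
  property type ∈ {investment, secondary}: secondary is in the set → true
  loan-to-value ratio ≤ 45.3%: 114.4 ≤ 45.3 is false
  annual income ≥ 182499 USD: 140475 ≥ 182499 is false
  cash reserves < 18 months: 36 < 18 is false
  bankruptcies on record ≤ 0: 0 ≤ 0 is true
  debt-to-income ratio < 4%: 4.4 < 4 is false
  co-signer present: yes → true
Combine:
[1.1.1] true AND true = true
[1.1.2.1] true OR false = true
[1.1.2] NOT true = false
[1.1] true AND false = false
[1.2.1] true AND true = true
[1.2.2.2] false AND true = false
[1.2.2] true AND false = false
[1.2] true → false = false
[1] false → false (antecedent false ⇒ implication holds) = true
[2.1.1.1] false OR false OR false = false
[2.1.1] NOT false = true
[2.1] NOT true = false
[2.2.1.1] true → false = false
[2.2.1.2.1] true AND true = true
[2.2.1.2] NOT true = false
[2.2.1] false OR false = false
[2.2] NOT false = true
[2] false OR true = true
[root] true AND true = true
Overall: true → approved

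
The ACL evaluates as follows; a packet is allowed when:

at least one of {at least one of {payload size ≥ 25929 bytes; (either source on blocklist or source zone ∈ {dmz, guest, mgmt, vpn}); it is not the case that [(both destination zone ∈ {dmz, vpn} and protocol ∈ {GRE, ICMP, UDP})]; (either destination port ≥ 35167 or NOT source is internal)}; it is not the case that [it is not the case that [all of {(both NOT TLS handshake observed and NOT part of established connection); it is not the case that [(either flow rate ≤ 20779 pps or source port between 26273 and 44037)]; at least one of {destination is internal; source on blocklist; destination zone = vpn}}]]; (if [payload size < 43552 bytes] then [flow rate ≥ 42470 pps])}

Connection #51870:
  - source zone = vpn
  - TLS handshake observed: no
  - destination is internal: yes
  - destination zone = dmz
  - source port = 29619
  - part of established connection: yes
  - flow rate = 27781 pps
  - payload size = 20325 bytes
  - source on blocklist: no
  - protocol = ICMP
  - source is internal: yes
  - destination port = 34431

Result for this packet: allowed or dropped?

Allowed

Atomic conditions:
  payload size ≥ 25929 bytes: 20325 ≥ 25929 is false
  source on blocklist: no → false
  source zone ∈ {dmz, guest, mgmt, vpn}: vpn is in the set → true
  destination zone ∈ {dmz, vpn}: dmz is in the set → true
  protocol ∈ {GRE, ICMP, UDP}: ICMP is in the set → true
  destination port ≥ 35167: 34431 ≥ 35167 is false
  NOT source is internal: yes → false
  NOT TLS handshake observed: no → true
  NOT part of established connection: yes → false
  flow rate ≤ 20779 pps: 27781 ≤ 20779 is false
  source port between 26273 and 44037: 29619 in [26273, 44037] is true
  destination is internal: yes → true
  destination zone = vpn: dmz == vpn is false
  payload size < 43552 bytes: 20325 < 43552 is true
  flow rate ≥ 42470 pps: 27781 ≥ 42470 is false
Combine:
[1.2] false OR true = true
[1.3.1] true AND true = true
[1.3] NOT true = false
[1.4] false OR false = false
[1] false OR true OR false OR false = true
[2.1.1.1] true AND false = false
[2.1.1.2.1] false OR true = true
[2.1.1.2] NOT true = false
[2.1.1.3] true OR false OR false = true
[2.1.1] false AND false AND true = false
[2.1] NOT false = true
[2] NOT true = false
[3] true → false = false
[root] true OR false OR false = true
Overall: true → allowed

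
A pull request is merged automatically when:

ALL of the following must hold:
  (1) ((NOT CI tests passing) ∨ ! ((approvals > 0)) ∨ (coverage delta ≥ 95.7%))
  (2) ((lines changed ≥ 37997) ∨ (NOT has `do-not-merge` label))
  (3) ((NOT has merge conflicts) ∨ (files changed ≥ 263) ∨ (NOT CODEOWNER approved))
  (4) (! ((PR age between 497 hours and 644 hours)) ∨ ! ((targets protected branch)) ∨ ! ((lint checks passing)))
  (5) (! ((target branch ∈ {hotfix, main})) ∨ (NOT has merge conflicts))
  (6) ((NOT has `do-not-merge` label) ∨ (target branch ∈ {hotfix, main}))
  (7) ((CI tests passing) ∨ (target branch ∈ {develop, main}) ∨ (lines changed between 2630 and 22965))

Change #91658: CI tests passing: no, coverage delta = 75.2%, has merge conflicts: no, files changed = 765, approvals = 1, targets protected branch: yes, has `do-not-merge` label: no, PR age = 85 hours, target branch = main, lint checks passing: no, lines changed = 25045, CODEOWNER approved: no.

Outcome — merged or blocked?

Atomic conditions:
  NOT CI tests passing: no → true
  approvals > 0: 1 > 0 is true
  coverage delta ≥ 95.7%: 75.2 ≥ 95.7 is false
  lines changed ≥ 37997: 25045 ≥ 37997 is false
  NOT has `do-not-merge` label: no → true
  NOT has merge conflicts: no → true
  files changed ≥ 263: 765 ≥ 263 is true
  NOT CODEOWNER approved: no → true
  PR age between 497 hours and 644 hours: 85 in [497, 644] is false
  targets protected branch: yes → true
  lint checks passing: no → false
  target branch ∈ {hotfix, main}: main is in the set → true
  CI tests passing: no → false
  target branch ∈ {develop, main}: main is in the set → true
  lines changed between 2630 and 22965: 25045 in [2630, 22965] is false
Combine:
[1.2] NOT true = false
[1] true OR false OR false = true
[2] false OR true = true
[3] true OR true OR true = true
[4.1] NOT false = true
[4.2] NOT true = false
[4.3] NOT false = true
[4] true OR false OR true = true
[5.1] NOT true = false
[5] false OR true = true
[6] true OR true = true
[7] false OR true OR false = true
[root] true AND true AND true AND true AND true AND true AND true = true
Overall: true → merged

Merged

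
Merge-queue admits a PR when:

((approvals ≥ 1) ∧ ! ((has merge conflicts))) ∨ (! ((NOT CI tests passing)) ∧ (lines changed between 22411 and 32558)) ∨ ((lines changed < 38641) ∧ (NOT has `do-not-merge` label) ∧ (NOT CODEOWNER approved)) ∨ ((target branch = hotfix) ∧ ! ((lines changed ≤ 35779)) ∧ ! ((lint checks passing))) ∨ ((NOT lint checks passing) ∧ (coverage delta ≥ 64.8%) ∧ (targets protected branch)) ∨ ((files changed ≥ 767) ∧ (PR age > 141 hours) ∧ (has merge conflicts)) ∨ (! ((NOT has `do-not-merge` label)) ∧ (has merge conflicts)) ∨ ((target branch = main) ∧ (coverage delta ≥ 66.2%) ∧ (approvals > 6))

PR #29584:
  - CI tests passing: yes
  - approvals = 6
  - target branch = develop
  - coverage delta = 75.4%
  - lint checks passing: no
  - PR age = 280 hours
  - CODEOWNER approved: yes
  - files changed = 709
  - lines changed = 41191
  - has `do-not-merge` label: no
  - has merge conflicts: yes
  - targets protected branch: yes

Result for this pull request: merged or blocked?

Merged

Atomic conditions:
  approvals ≥ 1: 6 ≥ 1 is true
  has merge conflicts: yes → true
  NOT CI tests passing: yes → false
  lines changed between 22411 and 32558: 41191 in [22411, 32558] is false
  lines changed < 38641: 41191 < 38641 is false
  NOT has `do-not-merge` label: no → true
  NOT CODEOWNER approved: yes → false
  target branch = hotfix: develop == hotfix is false
  lines changed ≤ 35779: 41191 ≤ 35779 is false
  lint checks passing: no → false
  NOT lint checks passing: no → true
  coverage delta ≥ 64.8%: 75.4 ≥ 64.8 is true
  targets protected branch: yes → true
  files changed ≥ 767: 709 ≥ 767 is false
  PR age > 141 hours: 280 > 141 is true
  target branch = main: develop == main is false
  coverage delta ≥ 66.2%: 75.4 ≥ 66.2 is true
  approvals > 6: 6 > 6 is false
Combine:
[1.2] NOT true = false
[1] true AND false = false
[2.1] NOT false = true
[2] true AND false = false
[3] false AND true AND false = false
[4.2] NOT false = true
[4.3] NOT false = true
[4] false AND true AND true = false
[5] true AND true AND true = true
[6] false AND true AND true = false
[7.1] NOT true = false
[7] false AND true = false
[8] false AND true AND false = false
[root] false OR false OR false OR false OR true OR false OR false OR false = true
Overall: true → merged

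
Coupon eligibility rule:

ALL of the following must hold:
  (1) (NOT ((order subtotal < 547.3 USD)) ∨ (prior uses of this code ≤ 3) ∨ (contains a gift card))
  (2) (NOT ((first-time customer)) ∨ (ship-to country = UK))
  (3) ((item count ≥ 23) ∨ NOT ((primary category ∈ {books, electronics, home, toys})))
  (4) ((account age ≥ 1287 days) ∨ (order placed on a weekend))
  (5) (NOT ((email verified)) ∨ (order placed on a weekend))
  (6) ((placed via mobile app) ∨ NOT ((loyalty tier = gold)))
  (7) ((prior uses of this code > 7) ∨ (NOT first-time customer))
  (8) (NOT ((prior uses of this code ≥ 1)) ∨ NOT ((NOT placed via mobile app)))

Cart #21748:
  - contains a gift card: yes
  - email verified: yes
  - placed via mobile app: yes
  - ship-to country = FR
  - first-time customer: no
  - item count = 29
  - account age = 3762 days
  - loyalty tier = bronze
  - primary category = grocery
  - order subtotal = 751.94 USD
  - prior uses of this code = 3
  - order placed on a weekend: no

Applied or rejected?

Atomic conditions:
  order subtotal < 547.3 USD: 751.94 < 547.3 is false
  prior uses of this code ≤ 3: 3 ≤ 3 is true
  contains a gift card: yes → true
  first-time customer: no → false
  ship-to country = UK: FR == UK is false
  item count ≥ 23: 29 ≥ 23 is true
  primary category ∈ {books, electronics, home, toys}: grocery is not in the set → false
  account age ≥ 1287 days: 3762 ≥ 1287 is true
  order placed on a weekend: no → false
  email verified: yes → true
  placed via mobile app: yes → true
  loyalty tier = gold: bronze == gold is false
  prior uses of this code > 7: 3 > 7 is false
  NOT first-time customer: no → true
  prior uses of this code ≥ 1: 3 ≥ 1 is true
  NOT placed via mobile app: yes → false
Combine:
[1.1] NOT false = true
[1] true OR true OR true = true
[2.1] NOT false = true
[2] true OR false = true
[3.2] NOT false = true
[3] true OR true = true
[4] true OR false = true
[5.1] NOT true = false
[5] false OR false = false
[6.2] NOT false = true
[6] true OR true = true
[7] false OR true = true
[8.1] NOT true = false
[8.2] NOT false = true
[8] false OR true = true
[root] true AND true AND true AND true AND false AND true AND true AND true = false
Overall: false → rejected

Rejected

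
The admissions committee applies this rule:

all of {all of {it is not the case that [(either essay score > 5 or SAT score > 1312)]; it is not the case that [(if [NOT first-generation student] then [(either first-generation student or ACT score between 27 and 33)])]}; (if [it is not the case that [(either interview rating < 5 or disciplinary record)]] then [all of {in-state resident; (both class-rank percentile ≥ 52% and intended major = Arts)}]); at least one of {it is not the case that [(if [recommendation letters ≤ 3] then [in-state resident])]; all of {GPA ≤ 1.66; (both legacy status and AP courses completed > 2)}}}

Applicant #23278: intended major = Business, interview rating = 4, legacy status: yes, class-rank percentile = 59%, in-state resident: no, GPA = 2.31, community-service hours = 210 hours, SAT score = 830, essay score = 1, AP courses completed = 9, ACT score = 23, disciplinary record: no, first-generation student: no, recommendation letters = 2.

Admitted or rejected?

Atomic conditions:
  essay score > 5: 1 > 5 is false
  SAT score > 1312: 830 > 1312 is false
  NOT first-generation student: no → true
  first-generation student: no → false
  ACT score between 27 and 33: 23 in [27, 33] is false
  interview rating < 5: 4 < 5 is true
  disciplinary record: no → false
  in-state resident: no → false
  class-rank percentile ≥ 52%: 59 ≥ 52 is true
  intended major = Arts: Business == Arts is false
  recommendation letters ≤ 3: 2 ≤ 3 is true
  GPA ≤ 1.66: 2.31 ≤ 1.66 is false
  legacy status: yes → true
  AP courses completed > 2: 9 > 2 is true
Combine:
[1.1.1] false OR false = false
[1.1] NOT false = true
[1.2.1.2] false OR false = false
[1.2.1] true → false = false
[1.2] NOT false = true
[1] true AND true = true
[2.1.1] true OR false = true
[2.1] NOT true = false
[2.2.2] true AND false = false
[2.2] false AND false = false
[2] false → false (antecedent false ⇒ implication holds) = true
[3.1.1] true → false = false
[3.1] NOT false = true
[3.2.2] true AND true = true
[3.2] false AND true = false
[3] true OR false = true
[root] true AND true AND true = true
Overall: true → admitted

Admitted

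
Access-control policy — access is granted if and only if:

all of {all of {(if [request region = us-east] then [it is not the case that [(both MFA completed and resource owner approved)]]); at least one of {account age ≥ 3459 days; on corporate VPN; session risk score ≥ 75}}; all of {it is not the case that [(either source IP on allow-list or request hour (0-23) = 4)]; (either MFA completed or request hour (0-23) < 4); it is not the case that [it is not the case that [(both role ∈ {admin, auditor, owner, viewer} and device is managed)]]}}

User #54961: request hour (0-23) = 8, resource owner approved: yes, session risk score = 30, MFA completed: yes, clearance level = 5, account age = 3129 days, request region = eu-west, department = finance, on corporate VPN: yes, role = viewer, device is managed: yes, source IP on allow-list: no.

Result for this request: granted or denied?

Atomic conditions:
  request region = us-east: eu-west == us-east is false
  MFA completed: yes → true
  resource owner approved: yes → true
  account age ≥ 3459 days: 3129 ≥ 3459 is false
  on corporate VPN: yes → true
  session risk score ≥ 75: 30 ≥ 75 is false
  source IP on allow-list: no → false
  request hour (0-23) = 4: 8 == 4 is false
  request hour (0-23) < 4: 8 < 4 is false
  role ∈ {admin, auditor, owner, viewer}: viewer is in the set → true
  device is managed: yes → true
Combine:
[1.1.2.1] true AND true = true
[1.1.2] NOT true = false
[1.1] false → false (antecedent false ⇒ implication holds) = true
[1.2] false OR true OR false = true
[1] true AND true = true
[2.1.1] false OR false = false
[2.1] NOT false = true
[2.2] true OR false = true
[2.3.1.1] true AND true = true
[2.3.1] NOT true = false
[2.3] NOT false = true
[2] true AND true AND true = true
[root] true AND true = true
Overall: true → granted

Granted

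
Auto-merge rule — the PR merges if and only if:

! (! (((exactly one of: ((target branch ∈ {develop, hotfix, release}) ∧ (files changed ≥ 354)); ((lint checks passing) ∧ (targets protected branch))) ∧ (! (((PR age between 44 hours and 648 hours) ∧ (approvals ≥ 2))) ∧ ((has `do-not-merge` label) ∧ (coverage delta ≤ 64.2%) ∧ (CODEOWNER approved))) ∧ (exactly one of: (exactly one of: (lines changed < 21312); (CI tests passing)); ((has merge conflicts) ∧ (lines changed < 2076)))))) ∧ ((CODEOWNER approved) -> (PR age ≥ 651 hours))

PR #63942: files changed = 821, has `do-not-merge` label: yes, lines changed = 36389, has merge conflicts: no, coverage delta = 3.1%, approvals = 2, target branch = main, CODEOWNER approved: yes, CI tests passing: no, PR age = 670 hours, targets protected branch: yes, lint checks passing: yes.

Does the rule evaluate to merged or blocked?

Blocked

Atomic conditions:
  target branch ∈ {develop, hotfix, release}: main is not in the set → false
  files changed ≥ 354: 821 ≥ 354 is true
  lint checks passing: yes → true
  targets protected branch: yes → true
  PR age between 44 hours and 648 hours: 670 in [44, 648] is false
  approvals ≥ 2: 2 ≥ 2 is true
  has `do-not-merge` label: yes → true
  coverage delta ≤ 64.2%: 3.1 ≤ 64.2 is true
  CODEOWNER approved: yes → true
  lines changed < 21312: 36389 < 21312 is false
  CI tests passing: no → false
  has merge conflicts: no → false
  lines changed < 2076: 36389 < 2076 is false
  PR age ≥ 651 hours: 670 ≥ 651 is true
Combine:
[1.1.1.1.1] false AND true = false
[1.1.1.1.2] true AND true = true
[1.1.1.1] exactly-one(false, true) = true
[1.1.1.2.1.1] false AND true = false
[1.1.1.2.1] NOT false = true
[1.1.1.2.2] true AND true AND true = true
[1.1.1.2] true AND true = true
[1.1.1.3.1] exactly-one(false, false) = false
[1.1.1.3.2] false AND false = false
[1.1.1.3] exactly-one(false, false) = false
[1.1.1] true AND true AND false = false
[1.1] NOT false = true
[1] NOT true = false
[2] true → true = true
[root] false AND true = false
Overall: false → blocked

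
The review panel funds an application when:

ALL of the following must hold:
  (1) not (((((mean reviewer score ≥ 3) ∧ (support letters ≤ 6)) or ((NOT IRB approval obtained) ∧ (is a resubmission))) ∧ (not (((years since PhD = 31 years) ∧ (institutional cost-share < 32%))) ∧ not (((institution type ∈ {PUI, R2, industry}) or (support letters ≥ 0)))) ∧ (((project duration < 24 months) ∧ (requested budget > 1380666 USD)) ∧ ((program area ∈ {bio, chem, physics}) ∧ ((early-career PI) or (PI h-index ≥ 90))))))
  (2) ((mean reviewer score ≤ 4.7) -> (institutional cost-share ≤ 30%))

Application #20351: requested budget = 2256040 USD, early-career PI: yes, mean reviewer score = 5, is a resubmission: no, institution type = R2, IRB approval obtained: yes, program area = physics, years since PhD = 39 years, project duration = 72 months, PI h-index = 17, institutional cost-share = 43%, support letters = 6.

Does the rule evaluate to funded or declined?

Funded

Atomic conditions:
  mean reviewer score ≥ 3: 5 ≥ 3 is true
  support letters ≤ 6: 6 ≤ 6 is true
  NOT IRB approval obtained: yes → false
  is a resubmission: no → false
  years since PhD = 31 years: 39 == 31 is false
  institutional cost-share < 32%: 43 < 32 is false
  institution type ∈ {PUI, R2, industry}: R2 is in the set → true
  support letters ≥ 0: 6 ≥ 0 is true
  project duration < 24 months: 72 < 24 is false
  requested budget > 1380666 USD: 2256040 > 1380666 is true
  program area ∈ {bio, chem, physics}: physics is in the set → true
  early-career PI: yes → true
  PI h-index ≥ 90: 17 ≥ 90 is false
  mean reviewer score ≤ 4.7: 5 ≤ 4.7 is false
  institutional cost-share ≤ 30%: 43 ≤ 30 is false
Combine:
[1.1.1.1] true AND true = true
[1.1.1.2] false AND false = false
[1.1.1] true OR false = true
[1.1.2.1.1] false AND false = false
[1.1.2.1] NOT false = true
[1.1.2.2.1] true OR true = true
[1.1.2.2] NOT true = false
[1.1.2] true AND false = false
[1.1.3.1] false AND true = false
[1.1.3.2.2] true OR false = true
[1.1.3.2] true AND true = true
[1.1.3] false AND true = false
[1.1] true AND false AND false = false
[1] NOT false = true
[2] false → false (antecedent false ⇒ implication holds) = true
[root] true AND true = true
Overall: true → funded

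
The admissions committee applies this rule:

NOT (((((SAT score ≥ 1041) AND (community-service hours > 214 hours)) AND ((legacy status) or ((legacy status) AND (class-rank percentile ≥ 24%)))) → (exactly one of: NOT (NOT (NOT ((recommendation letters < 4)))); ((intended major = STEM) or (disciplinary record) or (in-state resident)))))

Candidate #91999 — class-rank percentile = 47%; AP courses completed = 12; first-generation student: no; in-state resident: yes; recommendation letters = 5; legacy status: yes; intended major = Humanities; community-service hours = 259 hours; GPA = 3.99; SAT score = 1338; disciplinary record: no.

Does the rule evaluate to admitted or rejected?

Atomic conditions:
  SAT score ≥ 1041: 1338 ≥ 1041 is true
  community-service hours > 214 hours: 259 > 214 is true
  legacy status: yes → true
  class-rank percentile ≥ 24%: 47 ≥ 24 is true
  recommendation letters < 4: 5 < 4 is false
  intended major = STEM: Humanities == STEM is false
  disciplinary record: no → false
  in-state resident: yes → true
Combine:
[1.1.1] true AND true = true
[1.1.2.2] true AND true = true
[1.1.2] true OR true = true
[1.1] true AND true = true
[1.2.1.1.1] NOT false = true
[1.2.1.1] NOT true = false
[1.2.1] NOT false = true
[1.2.2] false OR false OR true = true
[1.2] exactly-one(true, true) = false
[1] true → false = false
[root] NOT false = true
Overall: true → admitted

Admitted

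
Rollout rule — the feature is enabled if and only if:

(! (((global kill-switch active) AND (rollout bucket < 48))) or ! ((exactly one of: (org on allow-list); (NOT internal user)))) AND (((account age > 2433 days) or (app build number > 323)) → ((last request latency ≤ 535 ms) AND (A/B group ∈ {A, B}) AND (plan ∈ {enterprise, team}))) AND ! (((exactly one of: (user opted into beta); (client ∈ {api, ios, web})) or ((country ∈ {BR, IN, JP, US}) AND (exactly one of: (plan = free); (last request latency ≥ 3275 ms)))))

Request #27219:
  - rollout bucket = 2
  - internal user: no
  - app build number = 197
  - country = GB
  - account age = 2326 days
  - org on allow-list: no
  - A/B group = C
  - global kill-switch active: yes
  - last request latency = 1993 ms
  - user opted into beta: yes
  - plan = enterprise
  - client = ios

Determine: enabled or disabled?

Disabled

Atomic conditions:
  global kill-switch active: yes → true
  rollout bucket < 48: 2 < 48 is true
  org on allow-list: no → false
  NOT internal user: no → true
  account age > 2433 days: 2326 > 2433 is false
  app build number > 323: 197 > 323 is false
  last request latency ≤ 535 ms: 1993 ≤ 535 is false
  A/B group ∈ {A, B}: C is not in the set → false
  plan ∈ {enterprise, team}: enterprise is in the set → true
  user opted into beta: yes → true
  client ∈ {api, ios, web}: ios is in the set → true
  country ∈ {BR, IN, JP, US}: GB is not in the set → false
  plan = free: enterprise == free is false
  last request latency ≥ 3275 ms: 1993 ≥ 3275 is false
Combine:
[1.1.1] true AND true = true
[1.1] NOT true = false
[1.2.1] exactly-one(false, true) = true
[1.2] NOT true = false
[1] false OR false = false
[2.1] false OR false = false
[2.2] false AND false AND true = false
[2] false → false (antecedent false ⇒ implication holds) = true
[3.1.1] exactly-one(true, true) = false
[3.1.2.2] exactly-one(false, false) = false
[3.1.2] false AND false = false
[3.1] false OR false = false
[3] NOT false = true
[root] false AND true AND true = false
Overall: false → disabled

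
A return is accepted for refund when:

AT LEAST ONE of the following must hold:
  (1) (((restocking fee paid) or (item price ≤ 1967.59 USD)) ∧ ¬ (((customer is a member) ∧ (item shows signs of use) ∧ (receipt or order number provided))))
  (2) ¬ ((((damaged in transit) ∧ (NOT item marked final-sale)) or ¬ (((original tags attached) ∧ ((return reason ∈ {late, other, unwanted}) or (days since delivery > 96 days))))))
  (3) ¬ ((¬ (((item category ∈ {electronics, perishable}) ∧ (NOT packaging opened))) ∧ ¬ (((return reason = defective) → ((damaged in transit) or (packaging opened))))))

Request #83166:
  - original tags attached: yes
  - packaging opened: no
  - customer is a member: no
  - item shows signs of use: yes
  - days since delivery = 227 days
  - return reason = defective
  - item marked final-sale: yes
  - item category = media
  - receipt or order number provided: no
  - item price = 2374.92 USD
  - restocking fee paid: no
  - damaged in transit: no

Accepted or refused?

Accepted

Atomic conditions:
  restocking fee paid: no → false
  item price ≤ 1967.59 USD: 2374.92 ≤ 1967.59 is false
  customer is a member: no → false
  item shows signs of use: yes → true
  receipt or order number provided: no → false
  damaged in transit: no → false
  NOT item marked final-sale: yes → false
  original tags attached: yes → true
  return reason ∈ {late, other, unwanted}: defective is not in the set → false
  days since delivery > 96 days: 227 > 96 is true
  item category ∈ {electronics, perishable}: media is not in the set → false
  NOT packaging opened: no → true
  return reason = defective: defective == defective is true
  packaging opened: no → false
Combine:
[1.1] false OR false = false
[1.2.1] false AND true AND false = false
[1.2] NOT false = true
[1] false AND true = false
[2.1.1] false AND false = false
[2.1.2.1.2] false OR true = true
[2.1.2.1] true AND true = true
[2.1.2] NOT true = false
[2.1] false OR false = false
[2] NOT false = true
[3.1.1.1] false AND true = false
[3.1.1] NOT false = true
[3.1.2.1.2] false OR false = false
[3.1.2.1] true → false = false
[3.1.2] NOT false = true
[3.1] true AND true = true
[3] NOT true = false
[root] false OR true OR false = true
Overall: true → accepted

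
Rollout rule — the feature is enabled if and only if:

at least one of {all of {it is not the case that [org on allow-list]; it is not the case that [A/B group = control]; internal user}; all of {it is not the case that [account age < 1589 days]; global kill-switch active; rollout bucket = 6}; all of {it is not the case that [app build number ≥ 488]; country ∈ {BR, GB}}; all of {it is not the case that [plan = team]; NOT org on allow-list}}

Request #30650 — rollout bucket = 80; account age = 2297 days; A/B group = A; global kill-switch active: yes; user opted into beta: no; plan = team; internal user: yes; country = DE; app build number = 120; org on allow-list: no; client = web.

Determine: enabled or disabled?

Atomic conditions:
  org on allow-list: no → false
  A/B group = control: A == control is false
  internal user: yes → true
  account age < 1589 days: 2297 < 1589 is false
  global kill-switch active: yes → true
  rollout bucket = 6: 80 == 6 is false
  app build number ≥ 488: 120 ≥ 488 is false
  country ∈ {BR, GB}: DE is not in the set → false
  plan = team: team == team is true
  NOT org on allow-list: no → true
Combine:
[1.1] NOT false = true
[1.2] NOT false = true
[1] true AND true AND true = true
[2.1] NOT false = true
[2] true AND true AND false = false
[3.1] NOT false = true
[3] true AND false = false
[4.1] NOT true = false
[4] false AND true = false
[root] true OR false OR false OR false = true
Overall: true → enabled

Enabled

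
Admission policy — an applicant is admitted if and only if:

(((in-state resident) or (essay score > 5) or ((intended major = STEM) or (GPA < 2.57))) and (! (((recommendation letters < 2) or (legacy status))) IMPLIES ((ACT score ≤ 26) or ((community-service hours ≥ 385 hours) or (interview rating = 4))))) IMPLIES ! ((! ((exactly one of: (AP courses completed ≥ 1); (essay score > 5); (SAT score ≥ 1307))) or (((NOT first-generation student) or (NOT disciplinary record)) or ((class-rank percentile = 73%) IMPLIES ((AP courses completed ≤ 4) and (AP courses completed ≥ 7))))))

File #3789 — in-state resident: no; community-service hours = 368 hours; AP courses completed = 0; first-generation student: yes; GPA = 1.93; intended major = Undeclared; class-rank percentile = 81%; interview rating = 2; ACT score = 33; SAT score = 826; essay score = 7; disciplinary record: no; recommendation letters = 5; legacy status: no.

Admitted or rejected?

Admitted

Atomic conditions:
  in-state resident: no → false
  essay score > 5: 7 > 5 is true
  intended major = STEM: Undeclared == STEM is false
  GPA < 2.57: 1.93 < 2.57 is true
  recommendation letters < 2: 5 < 2 is false
  legacy status: no → false
  ACT score ≤ 26: 33 ≤ 26 is false
  community-service hours ≥ 385 hours: 368 ≥ 385 is false
  interview rating = 4: 2 == 4 is false
  AP courses completed ≥ 1: 0 ≥ 1 is false
  SAT score ≥ 1307: 826 ≥ 1307 is false
  NOT first-generation student: yes → false
  NOT disciplinary record: no → true
  class-rank percentile = 73%: 81 == 73 is false
  AP courses completed ≤ 4: 0 ≤ 4 is true
  AP courses completed ≥ 7: 0 ≥ 7 is false
Combine:
[1.1.3] false OR true = true
[1.1] false OR true OR true = true
[1.2.1.1] false OR false = false
[1.2.1] NOT false = true
[1.2.2.2] false OR false = false
[1.2.2] false OR false = false
[1.2] true → false = false
[1] true AND false = false
[2.1.1.1] exactly-one(false, true, false) = true
[2.1.1] NOT true = false
[2.1.2.1] false OR true = true
[2.1.2.2.2] true AND false = false
[2.1.2.2] false → false (antecedent false ⇒ implication holds) = true
[2.1.2] true OR true = true
[2.1] false OR true = true
[2] NOT true = false
[root] false → false (antecedent false ⇒ implication holds) = true
Overall: true → admitted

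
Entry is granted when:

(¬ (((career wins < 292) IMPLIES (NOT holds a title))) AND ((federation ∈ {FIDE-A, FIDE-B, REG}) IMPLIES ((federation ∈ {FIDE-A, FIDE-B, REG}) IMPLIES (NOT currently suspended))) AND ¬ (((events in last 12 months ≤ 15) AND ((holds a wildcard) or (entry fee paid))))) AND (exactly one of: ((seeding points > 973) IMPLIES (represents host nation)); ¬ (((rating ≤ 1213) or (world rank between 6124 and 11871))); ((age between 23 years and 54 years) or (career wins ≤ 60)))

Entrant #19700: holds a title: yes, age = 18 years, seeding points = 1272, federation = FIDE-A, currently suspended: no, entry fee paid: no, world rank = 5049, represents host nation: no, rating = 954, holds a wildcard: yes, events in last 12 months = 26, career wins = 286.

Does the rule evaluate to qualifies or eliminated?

Eliminated

Atomic conditions:
  career wins < 292: 286 < 292 is true
  NOT holds a title: yes → false
  federation ∈ {FIDE-A, FIDE-B, REG}: FIDE-A is in the set → true
  NOT currently suspended: no → true
  events in last 12 months ≤ 15: 26 ≤ 15 is false
  holds a wildcard: yes → true
  entry fee paid: no → false
  seeding points > 973: 1272 > 973 is true
  represents host nation: no → false
  rating ≤ 1213: 954 ≤ 1213 is true
  world rank between 6124 and 11871: 5049 in [6124, 11871] is false
  age between 23 years and 54 years: 18 in [23, 54] is false
  career wins ≤ 60: 286 ≤ 60 is false
Combine:
[1.1.1] true → false = false
[1.1] NOT false = true
[1.2.2] true → true = true
[1.2] true → true = true
[1.3.1.2] true OR false = true
[1.3.1] false AND true = false
[1.3] NOT false = true
[1] true AND true AND true = true
[2.1] true → false = false
[2.2.1] true OR false = true
[2.2] NOT true = false
[2.3] false OR false = false
[2] exactly-one(false, false, false) = false
[root] true AND false = false
Overall: false → eliminated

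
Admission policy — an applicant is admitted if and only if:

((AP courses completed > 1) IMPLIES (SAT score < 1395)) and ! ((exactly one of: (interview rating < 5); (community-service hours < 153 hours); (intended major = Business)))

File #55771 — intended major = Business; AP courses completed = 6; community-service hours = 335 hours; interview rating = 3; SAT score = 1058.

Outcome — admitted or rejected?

Atomic conditions:
  AP courses completed > 1: 6 > 1 is true
  SAT score < 1395: 1058 < 1395 is true
  interview rating < 5: 3 < 5 is true
  community-service hours < 153 hours: 335 < 153 is false
  intended major = Business: Business == Business is true
Combine:
[1] true → true = true
[2.1] exactly-one(true, false, true) = false
[2] NOT false = true
[root] true AND true = true
Overall: true → admitted

Admitted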